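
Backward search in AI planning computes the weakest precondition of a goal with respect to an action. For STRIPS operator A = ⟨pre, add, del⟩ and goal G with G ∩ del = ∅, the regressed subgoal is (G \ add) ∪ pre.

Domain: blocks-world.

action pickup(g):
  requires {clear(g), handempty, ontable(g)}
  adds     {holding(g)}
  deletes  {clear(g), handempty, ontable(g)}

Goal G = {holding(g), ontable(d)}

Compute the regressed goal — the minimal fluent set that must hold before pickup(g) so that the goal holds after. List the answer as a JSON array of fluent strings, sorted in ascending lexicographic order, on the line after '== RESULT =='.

Regress:
  G ∩ del = {}  (empty — regression defined)
  G \ add = {holding(g), ontable(d)} \ {holding(g)} = {ontable(d)}
  ∪ pre   = {ontable(d)} ∪ {clear(g), handempty, ontable(g)}
          = {clear(g), handempty, ontable(d), ontable(g)}

== RESULT ==
["clear(g)", "handempty", "ontable(d)", "ontable(g)"]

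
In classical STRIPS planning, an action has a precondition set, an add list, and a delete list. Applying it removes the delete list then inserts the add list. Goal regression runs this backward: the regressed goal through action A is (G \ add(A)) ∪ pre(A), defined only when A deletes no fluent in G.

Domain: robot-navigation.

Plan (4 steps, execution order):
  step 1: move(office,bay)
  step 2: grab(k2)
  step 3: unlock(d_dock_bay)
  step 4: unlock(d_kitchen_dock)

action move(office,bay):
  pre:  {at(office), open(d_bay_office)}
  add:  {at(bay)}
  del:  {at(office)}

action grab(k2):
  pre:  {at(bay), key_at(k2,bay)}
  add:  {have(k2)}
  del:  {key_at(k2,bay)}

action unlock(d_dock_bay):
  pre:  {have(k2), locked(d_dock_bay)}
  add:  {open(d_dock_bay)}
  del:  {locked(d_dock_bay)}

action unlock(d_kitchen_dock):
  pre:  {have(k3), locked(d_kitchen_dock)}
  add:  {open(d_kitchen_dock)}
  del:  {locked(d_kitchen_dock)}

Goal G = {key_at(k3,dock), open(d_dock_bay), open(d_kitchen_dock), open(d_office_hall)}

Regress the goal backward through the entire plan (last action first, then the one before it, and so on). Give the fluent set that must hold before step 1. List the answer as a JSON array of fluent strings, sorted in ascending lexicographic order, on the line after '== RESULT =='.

Regress step by step:
  through step 4 (unlock(d_kitchen_dock)): drop {open(d_kitchen_dock)}, keep {key_at(k3,dock), open(d_dock_bay), open(d_office_hall)}, require {have(k3), locked(d_kitchen_dock)}
    → {have(k3), key_at(k3,dock), locked(d_kitchen_dock), open(d_dock_bay), open(d_office_hall)}
  through step 3 (unlock(d_dock_bay)): drop {open(d_dock_bay)}, keep {have(k3), key_at(k3,dock), locked(d_kitchen_dock), open(d_office_hall)}, require {have(k2), locked(d_dock_bay)}
    → {have(k2), have(k3), key_at(k3,dock), locked(d_dock_bay), locked(d_kitchen_dock), open(d_office_hall)}
  through step 2 (grab(k2)): drop {have(k2)}, keep {have(k3), key_at(k3,dock), locked(d_dock_bay), locked(d_kitchen_dock), open(d_office_hall)}, require {at(bay), key_at(k2,bay)}
    → {at(bay), have(k3), key_at(k2,bay), key_at(k3,dock), locked(d_dock_bay), locked(d_kitchen_dock), open(d_office_hall)}
  through step 1 (move(office,bay)): drop {at(bay)}, keep {have(k3), key_at(k2,bay), key_at(k3,dock), locked(d_dock_bay), locked(d_kitchen_dock), open(d_office_hall)}, require {at(office), open(d_bay_office)}
    → {at(office), have(k3), key_at(k2,bay), key_at(k3,dock), locked(d_dock_bay), locked(d_kitchen_dock), open(d_bay_office), open(d_office_hall)}

== RESULT ==
["at(office)", "have(k3)", "key_at(k2,bay)", "key_at(k3,dock)", "locked(d_dock_bay)", "locked(d_kitchen_dock)", "open(d_bay_office)", "open(d_office_hall)"]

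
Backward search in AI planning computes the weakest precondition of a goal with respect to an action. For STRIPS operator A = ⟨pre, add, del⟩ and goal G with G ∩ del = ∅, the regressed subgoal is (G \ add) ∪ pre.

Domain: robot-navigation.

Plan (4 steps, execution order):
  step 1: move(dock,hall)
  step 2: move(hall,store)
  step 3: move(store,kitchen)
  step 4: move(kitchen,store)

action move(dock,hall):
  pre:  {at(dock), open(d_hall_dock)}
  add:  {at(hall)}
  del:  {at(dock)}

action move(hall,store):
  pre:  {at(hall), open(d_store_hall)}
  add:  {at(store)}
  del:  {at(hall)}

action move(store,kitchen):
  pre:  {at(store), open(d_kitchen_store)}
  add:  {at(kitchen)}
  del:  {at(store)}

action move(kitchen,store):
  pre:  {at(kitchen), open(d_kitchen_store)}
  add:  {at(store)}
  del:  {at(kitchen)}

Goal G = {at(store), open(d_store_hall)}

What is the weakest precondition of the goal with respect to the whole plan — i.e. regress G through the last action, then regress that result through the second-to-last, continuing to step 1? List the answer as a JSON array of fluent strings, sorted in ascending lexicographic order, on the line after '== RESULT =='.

Regress step by step:
  through step 4 (move(kitchen,store)): drop {at(store)}, keep {open(d_store_hall)}, require {at(kitchen), open(d_kitchen_store)}
    → {at(kitchen), open(d_kitchen_store), open(d_store_hall)}
  through step 3 (move(store,kitchen)): drop {at(kitchen)}, keep {open(d_kitchen_store), open(d_store_hall)}, require {at(store), open(d_kitchen_store)}
    → {at(store), open(d_kitchen_store), open(d_store_hall)}
  through step 2 (move(hall,store)): drop {at(store)}, keep {open(d_kitchen_store), open(d_store_hall)}, require {at(hall), open(d_store_hall)}
    → {at(hall), open(d_kitchen_store), open(d_store_hall)}
  through step 1 (move(dock,hall)): drop {at(hall)}, keep {open(d_kitchen_store), open(d_store_hall)}, require {at(dock), open(d_hall_dock)}
    → {at(dock), open(d_hall_dock), open(d_kitchen_store), open(d_store_hall)}

== RESULT ==
["at(dock)", "open(d_hall_dock)", "open(d_kitchen_store)", "open(d_store_hall)"]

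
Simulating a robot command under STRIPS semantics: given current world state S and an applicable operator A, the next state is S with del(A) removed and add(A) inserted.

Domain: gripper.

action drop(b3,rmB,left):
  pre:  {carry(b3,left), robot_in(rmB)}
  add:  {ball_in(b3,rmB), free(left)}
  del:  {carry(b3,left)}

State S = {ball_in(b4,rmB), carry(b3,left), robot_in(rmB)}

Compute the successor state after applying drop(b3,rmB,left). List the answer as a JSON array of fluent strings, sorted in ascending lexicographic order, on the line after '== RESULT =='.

Progress:
  pre ⊆ S: {carry(b3,left), robot_in(rmB)} ⊆ S  — applicable
  S \ del = {ball_in(b4,rmB), robot_in(rmB)}
  ∪ add   = {ball_in(b3,rmB), ball_in(b4,rmB), free(left), robot_in(rmB)}

== RESULT ==
["ball_in(b3,rmB)", "ball_in(b4,rmB)", "free(left)", "robot_in(rmB)"]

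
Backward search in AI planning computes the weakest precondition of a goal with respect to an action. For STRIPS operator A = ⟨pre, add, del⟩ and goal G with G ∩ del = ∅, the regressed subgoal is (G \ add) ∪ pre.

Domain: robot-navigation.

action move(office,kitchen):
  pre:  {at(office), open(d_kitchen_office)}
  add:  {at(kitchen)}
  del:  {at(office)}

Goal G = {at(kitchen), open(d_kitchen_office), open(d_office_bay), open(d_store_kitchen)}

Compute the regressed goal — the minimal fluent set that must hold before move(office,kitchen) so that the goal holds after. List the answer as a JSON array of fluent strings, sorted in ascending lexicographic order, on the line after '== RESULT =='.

Compute (G \ add) ∪ pre:
  G ∩ del = {}  (empty — regression defined)
  G \ add = {at(kitchen), open(d_kitchen_office), open(d_office_bay), open(d_store_kitchen)} \ {at(kitchen)} = {open(d_kitchen_office), open(d_office_bay), open(d_store_kitchen)}
  ∪ pre   = {open(d_kitchen_office), open(d_office_bay), open(d_store_kitchen)} ∪ {at(office), open(d_kitchen_office)}
          = {at(office), open(d_kitchen_office), open(d_office_bay), open(d_store_kitchen)}

== RESULT ==
["at(office)", "open(d_kitchen_office)", "open(d_office_bay)", "open(d_store_kitchen)"]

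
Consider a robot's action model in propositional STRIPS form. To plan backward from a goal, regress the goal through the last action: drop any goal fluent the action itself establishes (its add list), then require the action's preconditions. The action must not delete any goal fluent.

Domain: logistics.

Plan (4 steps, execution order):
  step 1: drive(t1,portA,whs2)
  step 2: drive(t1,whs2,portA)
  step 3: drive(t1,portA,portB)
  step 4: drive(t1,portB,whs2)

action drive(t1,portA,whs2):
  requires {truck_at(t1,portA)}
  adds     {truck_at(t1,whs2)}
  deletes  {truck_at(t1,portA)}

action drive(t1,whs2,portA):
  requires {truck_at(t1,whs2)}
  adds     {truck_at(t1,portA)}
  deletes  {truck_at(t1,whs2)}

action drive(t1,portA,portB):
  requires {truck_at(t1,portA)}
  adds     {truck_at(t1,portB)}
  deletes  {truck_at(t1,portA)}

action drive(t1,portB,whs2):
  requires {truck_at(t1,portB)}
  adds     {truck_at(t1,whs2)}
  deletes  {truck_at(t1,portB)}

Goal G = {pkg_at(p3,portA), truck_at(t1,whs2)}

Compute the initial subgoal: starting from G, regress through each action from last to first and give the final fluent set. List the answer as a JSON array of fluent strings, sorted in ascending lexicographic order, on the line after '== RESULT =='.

Regress step by step:
  through step 4 (drive(t1,portB,whs2)): drop {truck_at(t1,whs2)}, keep {pkg_at(p3,portA)}, require {truck_at(t1,portB)}
    → {pkg_at(p3,portA), truck_at(t1,portB)}
  through step 3 (drive(t1,portA,portB)): drop {truck_at(t1,portB)}, keep {pkg_at(p3,portA)}, require {truck_at(t1,portA)}
    → {pkg_at(p3,portA), truck_at(t1,portA)}
  through step 2 (drive(t1,whs2,portA)): drop {truck_at(t1,portA)}, keep {pkg_at(p3,portA)}, require {truck_at(t1,whs2)}
    → {pkg_at(p3,portA), truck_at(t1,whs2)}
  through step 1 (drive(t1,portA,whs2)): drop {truck_at(t1,whs2)}, keep {pkg_at(p3,portA)}, require {truck_at(t1,portA)}
    → {pkg_at(p3,portA), truck_at(t1,portA)}

== RESULT ==
["pkg_at(p3,portA)", "truck_at(t1,portA)"]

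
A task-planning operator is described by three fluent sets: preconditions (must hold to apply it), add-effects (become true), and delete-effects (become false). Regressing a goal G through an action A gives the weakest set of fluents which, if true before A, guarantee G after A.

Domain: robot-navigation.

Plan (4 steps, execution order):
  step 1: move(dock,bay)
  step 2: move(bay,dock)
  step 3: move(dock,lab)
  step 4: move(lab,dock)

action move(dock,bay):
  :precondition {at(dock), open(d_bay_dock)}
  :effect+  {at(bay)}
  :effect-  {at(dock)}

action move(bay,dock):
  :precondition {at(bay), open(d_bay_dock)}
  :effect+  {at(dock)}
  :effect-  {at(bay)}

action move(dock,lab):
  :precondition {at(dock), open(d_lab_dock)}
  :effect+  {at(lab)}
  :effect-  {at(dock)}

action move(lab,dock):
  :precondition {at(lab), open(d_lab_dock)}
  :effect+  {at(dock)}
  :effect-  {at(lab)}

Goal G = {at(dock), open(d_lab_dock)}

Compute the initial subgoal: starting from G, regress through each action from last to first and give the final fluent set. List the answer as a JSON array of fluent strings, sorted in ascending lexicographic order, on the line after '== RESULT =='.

Regress step by step:
  through step 4 (move(lab,dock)): drop {at(dock)}, keep {open(d_lab_dock)}, require {at(lab), open(d_lab_dock)}
    → {at(lab), open(d_lab_dock)}
  through step 3 (move(dock,lab)): drop {at(lab)}, keep {open(d_lab_dock)}, require {at(dock), open(d_lab_dock)}
    → {at(dock), open(d_lab_dock)}
  through step 2 (move(bay,dock)): drop {at(dock)}, keep {open(d_lab_dock)}, require {at(bay), open(d_bay_dock)}
    → {at(bay), open(d_bay_dock), open(d_lab_dock)}
  through step 1 (move(dock,bay)): drop {at(bay)}, keep {open(d_bay_dock), open(d_lab_dock)}, require {at(dock), open(d_bay_dock)}
    → {at(dock), open(d_bay_dock), open(d_lab_dock)}

== RESULT ==
["at(dock)", "open(d_bay_dock)", "open(d_lab_dock)"]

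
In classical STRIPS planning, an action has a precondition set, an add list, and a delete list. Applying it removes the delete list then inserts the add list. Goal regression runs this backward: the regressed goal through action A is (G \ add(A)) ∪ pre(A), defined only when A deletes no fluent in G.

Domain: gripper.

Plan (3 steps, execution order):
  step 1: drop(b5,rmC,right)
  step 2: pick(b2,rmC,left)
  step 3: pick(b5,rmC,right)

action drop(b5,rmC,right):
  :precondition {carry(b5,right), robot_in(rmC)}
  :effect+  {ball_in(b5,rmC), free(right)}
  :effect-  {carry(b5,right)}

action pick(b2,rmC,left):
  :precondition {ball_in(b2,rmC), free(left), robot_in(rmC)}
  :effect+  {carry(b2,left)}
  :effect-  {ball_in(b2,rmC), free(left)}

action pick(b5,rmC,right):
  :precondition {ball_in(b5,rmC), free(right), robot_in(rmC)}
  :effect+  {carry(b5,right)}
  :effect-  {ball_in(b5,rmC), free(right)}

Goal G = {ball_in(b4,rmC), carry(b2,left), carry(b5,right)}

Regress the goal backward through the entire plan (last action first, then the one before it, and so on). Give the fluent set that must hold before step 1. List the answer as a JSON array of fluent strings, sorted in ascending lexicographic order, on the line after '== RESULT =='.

Work backward from the goal:
  through step 3 (pick(b5,rmC,right)): drop {carry(b5,right)}, keep {ball_in(b4,rmC), carry(b2,left)}, require {ball_in(b5,rmC), free(right), robot_in(rmC)}
    → {ball_in(b4,rmC), ball_in(b5,rmC), carry(b2,left), free(right), robot_in(rmC)}
  through step 2 (pick(b2,rmC,left)): drop {carry(b2,left)}, keep {ball_in(b4,rmC), ball_in(b5,rmC), free(right), robot_in(rmC)}, require {ball_in(b2,rmC), free(left), robot_in(rmC)}
    → {ball_in(b2,rmC), ball_in(b4,rmC), ball_in(b5,rmC), free(left), free(right), robot_in(rmC)}
  through step 1 (drop(b5,rmC,right)): drop {ball_in(b5,rmC), free(right)}, keep {ball_in(b2,rmC), ball_in(b4,rmC), free(left), robot_in(rmC)}, require {carry(b5,right), robot_in(rmC)}
    → {ball_in(b2,rmC), ball_in(b4,rmC), carry(b5,right), free(left), robot_in(rmC)}

== RESULT ==
["ball_in(b2,rmC)", "ball_in(b4,rmC)", "carry(b5,right)", "free(left)", "robot_in(rmC)"]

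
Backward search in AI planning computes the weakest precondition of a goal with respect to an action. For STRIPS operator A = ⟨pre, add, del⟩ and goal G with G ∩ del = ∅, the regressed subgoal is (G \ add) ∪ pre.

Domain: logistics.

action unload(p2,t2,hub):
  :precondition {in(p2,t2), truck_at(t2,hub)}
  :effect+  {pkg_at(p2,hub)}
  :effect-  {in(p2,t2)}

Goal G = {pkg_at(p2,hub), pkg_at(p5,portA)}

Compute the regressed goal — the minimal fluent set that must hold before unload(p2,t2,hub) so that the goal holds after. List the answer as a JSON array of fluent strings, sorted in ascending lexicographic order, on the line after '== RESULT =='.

Regress:
  G ∩ del = {}  (empty — regression defined)
  G \ add = {pkg_at(p2,hub), pkg_at(p5,portA)} \ {pkg_at(p2,hub)} = {pkg_at(p5,portA)}
  ∪ pre   = {pkg_at(p5,portA)} ∪ {in(p2,t2), truck_at(t2,hub)}
          = {in(p2,t2), pkg_at(p5,portA), truck_at(t2,hub)}

== RESULT ==
["in(p2,t2)", "pkg_at(p5,portA)", "truck_at(t2,hub)"]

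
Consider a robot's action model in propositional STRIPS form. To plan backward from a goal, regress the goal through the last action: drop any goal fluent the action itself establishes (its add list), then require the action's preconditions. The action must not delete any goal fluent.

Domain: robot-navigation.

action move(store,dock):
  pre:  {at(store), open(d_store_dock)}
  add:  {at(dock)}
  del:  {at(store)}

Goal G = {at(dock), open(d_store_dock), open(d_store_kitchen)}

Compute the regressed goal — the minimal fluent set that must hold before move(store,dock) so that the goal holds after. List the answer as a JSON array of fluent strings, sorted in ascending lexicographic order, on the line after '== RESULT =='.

Regress:
  G ∩ del = {}  (empty — regression defined)
  G \ add = {at(dock), open(d_store_dock), open(d_store_kitchen)} \ {at(dock)} = {open(d_store_dock), open(d_store_kitchen)}
  ∪ pre   = {open(d_store_dock), open(d_store_kitchen)} ∪ {at(store), open(d_store_dock)}
          = {at(store), open(d_store_dock), open(d_store_kitchen)}

== RESULT ==
["at(store)", "open(d_store_dock)", "open(d_store_kitchen)"]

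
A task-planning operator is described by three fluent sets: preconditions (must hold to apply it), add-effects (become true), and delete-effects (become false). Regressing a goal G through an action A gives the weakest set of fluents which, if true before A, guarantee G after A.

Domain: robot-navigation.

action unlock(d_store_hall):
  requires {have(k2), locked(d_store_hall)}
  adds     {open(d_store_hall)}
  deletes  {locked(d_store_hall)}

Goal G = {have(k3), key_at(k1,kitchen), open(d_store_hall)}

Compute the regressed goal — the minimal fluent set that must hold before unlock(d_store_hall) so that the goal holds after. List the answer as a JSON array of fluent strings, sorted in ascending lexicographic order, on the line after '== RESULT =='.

Compute (G \ add) ∪ pre:
  G ∩ del = {}  (empty — regression defined)
  G \ add = {have(k3), key_at(k1,kitchen), open(d_store_hall)} \ {open(d_store_hall)} = {have(k3), key_at(k1,kitchen)}
  ∪ pre   = {have(k3), key_at(k1,kitchen)} ∪ {have(k2), locked(d_store_hall)}
          = {have(k2), have(k3), key_at(k1,kitchen), locked(d_store_hall)}

== RESULT ==
["have(k2)", "have(k3)", "key_at(k1,kitchen)", "locked(d_store_hall)"]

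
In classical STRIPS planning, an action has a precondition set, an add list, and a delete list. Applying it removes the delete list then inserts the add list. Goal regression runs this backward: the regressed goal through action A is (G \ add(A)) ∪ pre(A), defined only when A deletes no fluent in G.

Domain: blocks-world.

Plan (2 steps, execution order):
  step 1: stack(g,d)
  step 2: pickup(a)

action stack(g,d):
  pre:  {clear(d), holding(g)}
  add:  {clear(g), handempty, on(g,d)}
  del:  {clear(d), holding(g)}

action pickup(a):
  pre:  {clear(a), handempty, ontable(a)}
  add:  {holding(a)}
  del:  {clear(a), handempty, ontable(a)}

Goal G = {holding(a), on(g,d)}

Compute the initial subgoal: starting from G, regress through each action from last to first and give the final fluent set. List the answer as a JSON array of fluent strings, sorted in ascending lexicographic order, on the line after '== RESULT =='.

Regress step by step:
  through step 2 (pickup(a)): drop {holding(a)}, keep {on(g,d)}, require {clear(a), handempty, ontable(a)}
    → {clear(a), handempty, on(g,d), ontable(a)}
  through step 1 (stack(g,d)): drop {handempty, on(g,d)}, keep {clear(a), ontable(a)}, require {clear(d), holding(g)}
    → {clear(a), clear(d), holding(g), ontable(a)}

== RESULT ==
["clear(a)", "clear(d)", "holding(g)", "ontable(a)"]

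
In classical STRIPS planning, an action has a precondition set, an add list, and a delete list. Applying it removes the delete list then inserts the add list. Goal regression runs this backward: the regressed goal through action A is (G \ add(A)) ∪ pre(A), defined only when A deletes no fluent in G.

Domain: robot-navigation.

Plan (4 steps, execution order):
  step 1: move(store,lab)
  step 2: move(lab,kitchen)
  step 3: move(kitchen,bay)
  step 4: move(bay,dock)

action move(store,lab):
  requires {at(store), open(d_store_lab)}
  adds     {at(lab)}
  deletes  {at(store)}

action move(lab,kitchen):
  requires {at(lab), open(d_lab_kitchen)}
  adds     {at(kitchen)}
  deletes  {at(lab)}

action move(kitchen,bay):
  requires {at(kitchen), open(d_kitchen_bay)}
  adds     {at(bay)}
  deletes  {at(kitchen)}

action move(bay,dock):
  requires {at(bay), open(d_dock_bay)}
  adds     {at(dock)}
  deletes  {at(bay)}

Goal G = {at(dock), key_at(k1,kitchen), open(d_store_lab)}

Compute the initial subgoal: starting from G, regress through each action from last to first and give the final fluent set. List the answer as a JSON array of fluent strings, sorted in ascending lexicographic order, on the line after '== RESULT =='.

Work backward from the goal:
  through step 4 (move(bay,dock)): drop {at(dock)}, keep {key_at(k1,kitchen), open(d_store_lab)}, require {at(bay), open(d_dock_bay)}
    → {at(bay), key_at(k1,kitchen), open(d_dock_bay), open(d_store_lab)}
  through step 3 (move(kitchen,bay)): drop {at(bay)}, keep {key_at(k1,kitchen), open(d_dock_bay), open(d_store_lab)}, require {at(kitchen), open(d_kitchen_bay)}
    → {at(kitchen), key_at(k1,kitchen), open(d_dock_bay), open(d_kitchen_bay), open(d_store_lab)}
  through step 2 (move(lab,kitchen)): drop {at(kitchen)}, keep {key_at(k1,kitchen), open(d_dock_bay), open(d_kitchen_bay), open(d_store_lab)}, require {at(lab), open(d_lab_kitchen)}
    → {at(lab), key_at(k1,kitchen), open(d_dock_bay), open(d_kitchen_bay), open(d_lab_kitchen), open(d_store_lab)}
  through step 1 (move(store,lab)): drop {at(lab)}, keep {key_at(k1,kitchen), open(d_dock_bay), open(d_kitchen_bay), open(d_lab_kitchen), open(d_store_lab)}, require {at(store), open(d_store_lab)}
    → {at(store), key_at(k1,kitchen), open(d_dock_bay), open(d_kitchen_bay), open(d_lab_kitchen), open(d_store_lab)}

== RESULT ==
["at(store)", "key_at(k1,kitchen)", "open(d_dock_bay)", "open(d_kitchen_bay)", "open(d_lab_kitchen)", "open(d_store_lab)"]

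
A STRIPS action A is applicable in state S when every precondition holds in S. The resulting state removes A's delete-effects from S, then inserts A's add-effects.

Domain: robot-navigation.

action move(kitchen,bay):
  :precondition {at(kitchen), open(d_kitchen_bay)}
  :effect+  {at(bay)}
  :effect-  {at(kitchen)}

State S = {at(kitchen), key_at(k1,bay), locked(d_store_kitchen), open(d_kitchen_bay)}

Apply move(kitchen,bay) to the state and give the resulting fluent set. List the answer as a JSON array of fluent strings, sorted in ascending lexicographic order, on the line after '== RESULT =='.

Progress:
  pre ⊆ S: {at(kitchen), open(d_kitchen_bay)} ⊆ S  — applicable
  S \ del = {key_at(k1,bay), locked(d_store_kitchen), open(d_kitchen_bay)}
  ∪ add   = {at(bay), key_at(k1,bay), locked(d_store_kitchen), open(d_kitchen_bay)}

== RESULT ==
["at(bay)", "key_at(k1,bay)", "locked(d_store_kitchen)", "open(d_kitchen_bay)"]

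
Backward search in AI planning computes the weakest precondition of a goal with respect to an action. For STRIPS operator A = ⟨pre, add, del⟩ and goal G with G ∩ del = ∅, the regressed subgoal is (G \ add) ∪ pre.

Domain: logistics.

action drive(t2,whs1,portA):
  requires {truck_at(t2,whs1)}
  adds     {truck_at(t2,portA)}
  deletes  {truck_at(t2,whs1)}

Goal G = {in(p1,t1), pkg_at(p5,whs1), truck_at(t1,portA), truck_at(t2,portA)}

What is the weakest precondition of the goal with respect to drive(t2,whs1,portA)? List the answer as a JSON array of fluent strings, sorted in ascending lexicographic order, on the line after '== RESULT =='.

Compute (G \ add) ∪ pre:
  G ∩ del = {}  (empty — regression defined)
  G \ add = {in(p1,t1), pkg_at(p5,whs1), truck_at(t1,portA), truck_at(t2,portA)} \ {truck_at(t2,portA)} = {in(p1,t1), pkg_at(p5,whs1), truck_at(t1,portA)}
  ∪ pre   = {in(p1,t1), pkg_at(p5,whs1), truck_at(t1,portA)} ∪ {truck_at(t2,whs1)}
          = {in(p1,t1), pkg_at(p5,whs1), truck_at(t1,portA), truck_at(t2,whs1)}

== RESULT ==
["in(p1,t1)", "pkg_at(p5,whs1)", "truck_at(t1,portA)", "truck_at(t2,whs1)"]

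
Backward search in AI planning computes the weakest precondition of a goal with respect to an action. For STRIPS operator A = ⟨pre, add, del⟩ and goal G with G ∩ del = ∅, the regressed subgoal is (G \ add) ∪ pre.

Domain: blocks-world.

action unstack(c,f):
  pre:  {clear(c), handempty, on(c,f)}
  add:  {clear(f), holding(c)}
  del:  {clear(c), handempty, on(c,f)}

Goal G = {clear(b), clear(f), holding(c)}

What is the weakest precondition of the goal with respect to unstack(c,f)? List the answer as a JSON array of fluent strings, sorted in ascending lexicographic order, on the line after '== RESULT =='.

Regress:
  G ∩ del = {}  (empty — regression defined)
  G \ add = {clear(b), clear(f), holding(c)} \ {clear(f), holding(c)} = {clear(b)}
  ∪ pre   = {clear(b)} ∪ {clear(c), handempty, on(c,f)}
          = {clear(b), clear(c), handempty, on(c,f)}

== RESULT ==
["clear(b)", "clear(c)", "handempty", "on(c,f)"]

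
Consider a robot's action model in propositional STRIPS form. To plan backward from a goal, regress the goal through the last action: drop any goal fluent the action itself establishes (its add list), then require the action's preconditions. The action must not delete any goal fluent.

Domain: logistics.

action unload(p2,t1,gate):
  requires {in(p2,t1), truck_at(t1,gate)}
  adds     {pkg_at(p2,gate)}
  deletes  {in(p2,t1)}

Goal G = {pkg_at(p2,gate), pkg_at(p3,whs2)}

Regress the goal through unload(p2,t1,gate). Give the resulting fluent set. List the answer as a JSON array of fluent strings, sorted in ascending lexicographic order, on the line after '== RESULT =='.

Regress:
  G ∩ del = {}  (empty — regression defined)
  G \ add = {pkg_at(p2,gate), pkg_at(p3,whs2)} \ {pkg_at(p2,gate)} = {pkg_at(p3,whs2)}
  ∪ pre   = {pkg_at(p3,whs2)} ∪ {in(p2,t1), truck_at(t1,gate)}
          = {in(p2,t1), pkg_at(p3,whs2), truck_at(t1,gate)}

== RESULT ==
["in(p2,t1)", "pkg_at(p3,whs2)", "truck_at(t1,gate)"]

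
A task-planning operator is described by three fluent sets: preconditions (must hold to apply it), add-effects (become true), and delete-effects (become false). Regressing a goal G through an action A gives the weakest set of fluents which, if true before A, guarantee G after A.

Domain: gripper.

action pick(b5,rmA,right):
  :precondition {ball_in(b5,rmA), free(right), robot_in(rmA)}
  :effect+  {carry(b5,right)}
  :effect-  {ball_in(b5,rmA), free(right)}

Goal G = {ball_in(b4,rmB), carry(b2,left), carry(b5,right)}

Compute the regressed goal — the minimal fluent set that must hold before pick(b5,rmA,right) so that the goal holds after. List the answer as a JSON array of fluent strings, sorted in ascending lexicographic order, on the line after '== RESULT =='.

Regress:
  G ∩ del = {}  (empty — regression defined)
  G \ add = {ball_in(b4,rmB), carry(b2,left), carry(b5,right)} \ {carry(b5,right)} = {ball_in(b4,rmB), carry(b2,left)}
  ∪ pre   = {ball_in(b4,rmB), carry(b2,left)} ∪ {ball_in(b5,rmA), free(right), robot_in(rmA)}
          = {ball_in(b4,rmB), ball_in(b5,rmA), carry(b2,left), free(right), robot_in(rmA)}

== RESULT ==
["ball_in(b4,rmB)", "ball_in(b5,rmA)", "carry(b2,left)", "free(right)", "robot_in(rmA)"]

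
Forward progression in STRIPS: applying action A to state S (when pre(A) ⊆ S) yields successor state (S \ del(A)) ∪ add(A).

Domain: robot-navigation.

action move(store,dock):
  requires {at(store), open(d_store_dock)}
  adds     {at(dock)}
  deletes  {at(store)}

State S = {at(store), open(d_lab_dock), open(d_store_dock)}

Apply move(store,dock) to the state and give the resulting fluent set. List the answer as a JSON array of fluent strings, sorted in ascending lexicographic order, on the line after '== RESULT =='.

Compute (S \ del) ∪ add:
  pre ⊆ S: {at(store), open(d_store_dock)} ⊆ S  — applicable
  S \ del = {open(d_lab_dock), open(d_store_dock)}
  ∪ add   = {at(dock), open(d_lab_dock), open(d_store_dock)}

== RESULT ==
["at(dock)", "open(d_lab_dock)", "open(d_store_dock)"]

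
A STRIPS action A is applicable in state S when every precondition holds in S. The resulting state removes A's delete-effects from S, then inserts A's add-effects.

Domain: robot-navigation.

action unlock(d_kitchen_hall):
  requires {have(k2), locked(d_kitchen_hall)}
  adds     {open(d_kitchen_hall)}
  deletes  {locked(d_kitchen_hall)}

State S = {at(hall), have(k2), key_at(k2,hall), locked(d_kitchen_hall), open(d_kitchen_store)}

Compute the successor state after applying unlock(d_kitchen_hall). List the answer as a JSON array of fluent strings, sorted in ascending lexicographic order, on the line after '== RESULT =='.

Compute (S \ del) ∪ add:
  pre ⊆ S: {have(k2), locked(d_kitchen_hall)} ⊆ S  — applicable
  S \ del = {at(hall), have(k2), key_at(k2,hall), open(d_kitchen_store)}
  ∪ add   = {at(hall), have(k2), key_at(k2,hall), open(d_kitchen_hall), open(d_kitchen_store)}

== RESULT ==
["at(hall)", "have(k2)", "key_at(k2,hall)", "open(d_kitchen_hall)", "open(d_kitchen_store)"]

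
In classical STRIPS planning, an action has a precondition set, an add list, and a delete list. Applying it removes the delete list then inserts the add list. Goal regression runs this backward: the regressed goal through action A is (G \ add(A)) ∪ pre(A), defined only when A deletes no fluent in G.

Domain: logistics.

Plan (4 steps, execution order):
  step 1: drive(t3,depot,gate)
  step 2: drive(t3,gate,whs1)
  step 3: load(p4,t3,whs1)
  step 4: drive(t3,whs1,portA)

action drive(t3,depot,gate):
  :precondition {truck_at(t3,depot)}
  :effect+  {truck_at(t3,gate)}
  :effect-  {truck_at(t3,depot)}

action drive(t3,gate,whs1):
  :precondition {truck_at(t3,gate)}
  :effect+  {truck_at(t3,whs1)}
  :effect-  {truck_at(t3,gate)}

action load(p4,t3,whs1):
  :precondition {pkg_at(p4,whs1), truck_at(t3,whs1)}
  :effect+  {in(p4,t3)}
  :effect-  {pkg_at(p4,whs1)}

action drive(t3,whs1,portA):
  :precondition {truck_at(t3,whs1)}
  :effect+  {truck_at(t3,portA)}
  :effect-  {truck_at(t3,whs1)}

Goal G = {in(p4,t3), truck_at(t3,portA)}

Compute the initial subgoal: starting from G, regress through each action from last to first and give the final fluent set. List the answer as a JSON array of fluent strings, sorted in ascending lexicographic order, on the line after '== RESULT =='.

Regress step by step:
  through step 4 (drive(t3,whs1,portA)): drop {truck_at(t3,portA)}, keep {in(p4,t3)}, require {truck_at(t3,whs1)}
    → {in(p4,t3), truck_at(t3,whs1)}
  through step 3 (load(p4,t3,whs1)): drop {in(p4,t3)}, keep {truck_at(t3,whs1)}, require {pkg_at(p4,whs1), truck_at(t3,whs1)}
    → {pkg_at(p4,whs1), truck_at(t3,whs1)}
  through step 2 (drive(t3,gate,whs1)): drop {truck_at(t3,whs1)}, keep {pkg_at(p4,whs1)}, require {truck_at(t3,gate)}
    → {pkg_at(p4,whs1), truck_at(t3,gate)}
  through step 1 (drive(t3,depot,gate)): drop {truck_at(t3,gate)}, keep {pkg_at(p4,whs1)}, require {truck_at(t3,depot)}
    → {pkg_at(p4,whs1), truck_at(t3,depot)}

== RESULT ==
["pkg_at(p4,whs1)", "truck_at(t3,depot)"]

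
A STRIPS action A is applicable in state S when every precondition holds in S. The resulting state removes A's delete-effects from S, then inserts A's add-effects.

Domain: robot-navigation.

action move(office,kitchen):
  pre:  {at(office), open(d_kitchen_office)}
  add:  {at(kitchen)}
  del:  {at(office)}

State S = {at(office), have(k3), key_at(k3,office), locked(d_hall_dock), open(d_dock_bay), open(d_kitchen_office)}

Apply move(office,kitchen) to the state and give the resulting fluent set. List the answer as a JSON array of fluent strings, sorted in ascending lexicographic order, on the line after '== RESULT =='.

Compute (S \ del) ∪ add:
  pre ⊆ S: {at(office), open(d_kitchen_office)} ⊆ S  — applicable
  S \ del = {have(k3), key_at(k3,office), locked(d_hall_dock), open(d_dock_bay), open(d_kitchen_office)}
  ∪ add   = {at(kitchen), have(k3), key_at(k3,office), locked(d_hall_dock), open(d_dock_bay), open(d_kitchen_office)}

== RESULT ==
["at(kitchen)", "have(k3)", "key_at(k3,office)", "locked(d_hall_dock)", "open(d_dock_bay)", "open(d_kitchen_office)"]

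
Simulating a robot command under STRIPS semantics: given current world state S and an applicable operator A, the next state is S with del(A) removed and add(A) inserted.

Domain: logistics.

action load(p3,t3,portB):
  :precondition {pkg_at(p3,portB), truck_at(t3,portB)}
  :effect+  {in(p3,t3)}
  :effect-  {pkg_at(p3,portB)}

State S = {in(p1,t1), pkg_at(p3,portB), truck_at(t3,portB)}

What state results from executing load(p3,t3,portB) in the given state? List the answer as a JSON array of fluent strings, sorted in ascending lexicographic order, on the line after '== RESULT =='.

Compute (S \ del) ∪ add:
  pre ⊆ S: {pkg_at(p3,portB), truck_at(t3,portB)} ⊆ S  — applicable
  S \ del = {in(p1,t1), truck_at(t3,portB)}
  ∪ add   = {in(p1,t1), in(p3,t3), truck_at(t3,portB)}

== RESULT ==
["in(p1,t1)", "in(p3,t3)", "truck_at(t3,portB)"]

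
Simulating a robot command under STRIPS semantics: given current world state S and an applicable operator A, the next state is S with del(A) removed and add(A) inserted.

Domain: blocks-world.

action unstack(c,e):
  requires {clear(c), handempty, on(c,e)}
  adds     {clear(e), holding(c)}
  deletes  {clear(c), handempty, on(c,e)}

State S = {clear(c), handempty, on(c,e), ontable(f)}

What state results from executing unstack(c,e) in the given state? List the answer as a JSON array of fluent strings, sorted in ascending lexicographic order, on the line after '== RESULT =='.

Compute (S \ del) ∪ add:
  pre ⊆ S: {clear(c), handempty, on(c,e)} ⊆ S  — applicable
  S \ del = {ontable(f)}
  ∪ add   = {clear(e), holding(c), ontable(f)}

== RESULT ==
["clear(e)", "holding(c)", "ontable(f)"]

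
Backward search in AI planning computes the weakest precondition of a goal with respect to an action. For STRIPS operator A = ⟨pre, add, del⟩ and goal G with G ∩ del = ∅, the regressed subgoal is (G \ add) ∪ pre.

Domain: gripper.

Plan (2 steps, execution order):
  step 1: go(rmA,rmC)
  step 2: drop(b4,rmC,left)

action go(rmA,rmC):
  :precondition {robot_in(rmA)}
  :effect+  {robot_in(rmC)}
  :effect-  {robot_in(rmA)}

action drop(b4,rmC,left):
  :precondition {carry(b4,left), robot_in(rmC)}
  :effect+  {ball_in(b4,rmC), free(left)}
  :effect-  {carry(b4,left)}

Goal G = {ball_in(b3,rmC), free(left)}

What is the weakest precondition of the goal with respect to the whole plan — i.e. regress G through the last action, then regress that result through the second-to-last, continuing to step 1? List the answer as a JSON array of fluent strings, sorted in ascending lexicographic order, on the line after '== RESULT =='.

Regress step by step:
  through step 2 (drop(b4,rmC,left)): drop {free(left)}, keep {ball_in(b3,rmC)}, require {carry(b4,left), robot_in(rmC)}
    → {ball_in(b3,rmC), carry(b4,left), robot_in(rmC)}
  through step 1 (go(rmA,rmC)): drop {robot_in(rmC)}, keep {ball_in(b3,rmC), carry(b4,left)}, require {robot_in(rmA)}
    → {ball_in(b3,rmC), carry(b4,left), robot_in(rmA)}

== RESULT ==
["ball_in(b3,rmC)", "carry(b4,left)", "robot_in(rmA)"]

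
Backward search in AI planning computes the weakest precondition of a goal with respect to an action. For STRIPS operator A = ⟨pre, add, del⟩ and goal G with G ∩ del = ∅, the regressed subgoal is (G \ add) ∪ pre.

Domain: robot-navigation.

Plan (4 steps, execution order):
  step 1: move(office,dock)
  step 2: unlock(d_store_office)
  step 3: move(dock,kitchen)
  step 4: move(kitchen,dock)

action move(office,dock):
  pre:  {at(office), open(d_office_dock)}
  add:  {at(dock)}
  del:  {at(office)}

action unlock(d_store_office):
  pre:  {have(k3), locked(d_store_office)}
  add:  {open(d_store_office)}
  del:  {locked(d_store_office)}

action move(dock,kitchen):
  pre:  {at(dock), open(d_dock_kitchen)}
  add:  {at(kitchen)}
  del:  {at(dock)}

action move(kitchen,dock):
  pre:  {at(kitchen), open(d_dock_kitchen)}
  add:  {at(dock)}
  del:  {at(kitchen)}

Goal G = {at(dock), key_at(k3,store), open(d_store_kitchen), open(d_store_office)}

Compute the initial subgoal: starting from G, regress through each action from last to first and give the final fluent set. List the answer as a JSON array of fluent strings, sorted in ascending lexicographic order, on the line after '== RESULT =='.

Regress step by step:
  through step 4 (move(kitchen,dock)): drop {at(dock)}, keep {key_at(k3,store), open(d_store_kitchen), open(d_store_office)}, require {at(kitchen), open(d_dock_kitchen)}
    → {at(kitchen), key_at(k3,store), open(d_dock_kitchen), open(d_store_kitchen), open(d_store_office)}
  through step 3 (move(dock,kitchen)): drop {at(kitchen)}, keep {key_at(k3,store), open(d_dock_kitchen), open(d_store_kitchen), open(d_store_office)}, require {at(dock), open(d_dock_kitchen)}
    → {at(dock), key_at(k3,store), open(d_dock_kitchen), open(d_store_kitchen), open(d_store_office)}
  through step 2 (unlock(d_store_office)): drop {open(d_store_office)}, keep {at(dock), key_at(k3,store), open(d_dock_kitchen), open(d_store_kitchen)}, require {have(k3), locked(d_store_office)}
    → {at(dock), have(k3), key_at(k3,store), locked(d_store_office), open(d_dock_kitchen), open(d_store_kitchen)}
  through step 1 (move(office,dock)): drop {at(dock)}, keep {have(k3), key_at(k3,store), locked(d_store_office), open(d_dock_kitchen), open(d_store_kitchen)}, require {at(office), open(d_office_dock)}
    → {at(office), have(k3), key_at(k3,store), locked(d_store_office), open(d_dock_kitchen), open(d_office_dock), open(d_store_kitchen)}

== RESULT ==
["at(office)", "have(k3)", "key_at(k3,store)", "locked(d_store_office)", "open(d_dock_kitchen)", "open(d_office_dock)", "open(d_store_kitchen)"]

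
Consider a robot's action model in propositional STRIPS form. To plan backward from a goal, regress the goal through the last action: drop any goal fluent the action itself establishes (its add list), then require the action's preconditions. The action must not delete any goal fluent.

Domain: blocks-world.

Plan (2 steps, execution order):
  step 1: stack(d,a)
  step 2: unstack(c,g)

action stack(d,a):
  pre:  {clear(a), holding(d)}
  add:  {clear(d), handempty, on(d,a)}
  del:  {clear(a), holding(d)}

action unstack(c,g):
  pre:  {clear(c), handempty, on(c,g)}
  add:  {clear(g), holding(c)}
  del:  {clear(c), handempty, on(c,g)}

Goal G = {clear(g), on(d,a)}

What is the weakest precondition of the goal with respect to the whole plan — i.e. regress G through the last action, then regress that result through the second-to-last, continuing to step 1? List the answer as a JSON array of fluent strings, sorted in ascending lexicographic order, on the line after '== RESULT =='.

Work backward from the goal:
  through step 2 (unstack(c,g)): drop {clear(g)}, keep {on(d,a)}, require {clear(c), handempty, on(c,g)}
    → {clear(c), handempty, on(c,g), on(d,a)}
  through step 1 (stack(d,a)): drop {handempty, on(d,a)}, keep {clear(c), on(c,g)}, require {clear(a), holding(d)}
    → {clear(a), clear(c), holding(d), on(c,g)}

== RESULT ==
["clear(a)", "clear(c)", "holding(d)", "on(c,g)"]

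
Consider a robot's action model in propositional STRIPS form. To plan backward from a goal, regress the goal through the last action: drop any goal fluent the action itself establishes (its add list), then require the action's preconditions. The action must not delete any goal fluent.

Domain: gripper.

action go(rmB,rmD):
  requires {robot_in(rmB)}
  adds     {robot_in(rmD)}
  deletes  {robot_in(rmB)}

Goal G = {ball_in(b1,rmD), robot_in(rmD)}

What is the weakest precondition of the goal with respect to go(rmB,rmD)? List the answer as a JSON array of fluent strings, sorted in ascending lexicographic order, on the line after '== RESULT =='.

Regress:
  G ∩ del = {}  (empty — regression defined)
  G \ add = {ball_in(b1,rmD), robot_in(rmD)} \ {robot_in(rmD)} = {ball_in(b1,rmD)}
  ∪ pre   = {ball_in(b1,rmD)} ∪ {robot_in(rmB)}
          = {ball_in(b1,rmD), robot_in(rmB)}

== RESULT ==
["ball_in(b1,rmD)", "robot_in(rmB)"]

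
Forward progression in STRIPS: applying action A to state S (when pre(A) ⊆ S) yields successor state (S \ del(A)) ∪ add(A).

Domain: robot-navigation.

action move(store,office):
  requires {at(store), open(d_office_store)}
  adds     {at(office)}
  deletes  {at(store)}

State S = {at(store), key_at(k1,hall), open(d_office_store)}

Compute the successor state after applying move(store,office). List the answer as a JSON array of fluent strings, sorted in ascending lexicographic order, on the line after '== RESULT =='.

Progress:
  pre ⊆ S: {at(store), open(d_office_store)} ⊆ S  — applicable
  S \ del = {key_at(k1,hall), open(d_office_store)}
  ∪ add   = {at(office), key_at(k1,hall), open(d_office_store)}

== RESULT ==
["at(office)", "key_at(k1,hall)", "open(d_office_store)"]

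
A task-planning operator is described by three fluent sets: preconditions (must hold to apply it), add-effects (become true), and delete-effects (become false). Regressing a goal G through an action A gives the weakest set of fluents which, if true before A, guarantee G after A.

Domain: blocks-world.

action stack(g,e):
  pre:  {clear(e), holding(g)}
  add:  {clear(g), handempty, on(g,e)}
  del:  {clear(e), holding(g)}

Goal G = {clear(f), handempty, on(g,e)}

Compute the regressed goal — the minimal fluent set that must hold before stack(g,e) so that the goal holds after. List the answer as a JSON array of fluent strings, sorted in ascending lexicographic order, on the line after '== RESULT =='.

Compute (G \ add) ∪ pre:
  G ∩ del = {}  (empty — regression defined)
  G \ add = {clear(f), handempty, on(g,e)} \ {clear(g), handempty, on(g,e)} = {clear(f)}
  ∪ pre   = {clear(f)} ∪ {clear(e), holding(g)}
          = {clear(e), clear(f), holding(g)}

== RESULT ==
["clear(e)", "clear(f)", "holding(g)"]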